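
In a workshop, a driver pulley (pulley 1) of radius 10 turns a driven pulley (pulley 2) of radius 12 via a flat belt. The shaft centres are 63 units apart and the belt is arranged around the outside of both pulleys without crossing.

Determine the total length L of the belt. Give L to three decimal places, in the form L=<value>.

open belt: β = asin((r2−r1)/C) = asin(2/63) = 1.8192°
wrap1 = π − 2β = 176.3616°
wrap2 = π + 2β = 183.6384°
tangent length = C·cosβ = 62.9682
L = r1·wrap1 + r2·wrap2 + 2·C·cosβ = 10·3.0781 + 12·3.2051 + 2·62.9682 = 195.1785

L=195.179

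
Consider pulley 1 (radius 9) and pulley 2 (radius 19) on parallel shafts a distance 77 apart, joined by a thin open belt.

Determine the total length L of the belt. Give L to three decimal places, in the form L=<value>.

L=243.265

open belt: β = asin((r2−r1)/C) = asin(10/77) = 7.4621°
wrap1 = π − 2β = 165.0758°
wrap2 = π + 2β = 194.9242°
tangent length = C·cosβ = 76.3479
L = r1·wrap1 + r2·wrap2 + 2·C·cosβ = 9·2.8811 + 19·3.4021 + 2·76.3479 = 243.2651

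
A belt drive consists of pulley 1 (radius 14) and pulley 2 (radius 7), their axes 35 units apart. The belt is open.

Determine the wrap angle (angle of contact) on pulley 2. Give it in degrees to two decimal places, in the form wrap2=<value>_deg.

wrap2=156.93_deg

open belt: β = asin((r2−r1)/C) = asin(-7/35) = -11.5370°
wrap1 = π − 2β = 203.0739°
wrap2 = π + 2β = 156.9261°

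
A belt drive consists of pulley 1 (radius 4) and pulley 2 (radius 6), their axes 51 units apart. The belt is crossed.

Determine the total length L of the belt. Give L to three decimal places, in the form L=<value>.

L=135.383

crossed belt: β = asin((r1+r2)/C) = asin(10/51) = 11.3077°
wrap1 = wrap2 = π + 2β = 202.6155°
tangent length = C·cosβ = 50.0100
L = (r1+r2)·wrap + 2·C·cosβ = 10·3.5363 + 2·50.0100 = 135.3831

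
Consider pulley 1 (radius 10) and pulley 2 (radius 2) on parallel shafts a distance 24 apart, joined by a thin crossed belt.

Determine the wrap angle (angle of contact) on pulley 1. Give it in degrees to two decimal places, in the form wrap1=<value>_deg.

crossed belt: β = asin((r1+r2)/C) = asin(12/24) = 30.0000°
wrap1 = wrap2 = π + 2β = 240.0000°

wrap1=240.00_deg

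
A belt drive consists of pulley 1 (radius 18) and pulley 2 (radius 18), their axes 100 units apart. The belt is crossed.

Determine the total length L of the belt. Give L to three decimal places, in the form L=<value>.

crossed belt: β = asin((r1+r2)/C) = asin(36/100) = 21.1002°
wrap1 = wrap2 = π + 2β = 222.2004°
tangent length = C·cosβ = 93.2952
L = (r1+r2)·wrap + 2·C·cosβ = 36·3.8781 + 2·93.2952 = 326.2031

L=326.203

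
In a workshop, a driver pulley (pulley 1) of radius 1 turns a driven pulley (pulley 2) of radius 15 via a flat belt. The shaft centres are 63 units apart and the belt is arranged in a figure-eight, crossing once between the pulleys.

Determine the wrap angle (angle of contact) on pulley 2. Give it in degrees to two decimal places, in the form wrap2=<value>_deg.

wrap2=209.42_deg

crossed belt: β = asin((r1+r2)/C) = asin(16/63) = 14.7125°
wrap1 = wrap2 = π + 2β = 209.4249°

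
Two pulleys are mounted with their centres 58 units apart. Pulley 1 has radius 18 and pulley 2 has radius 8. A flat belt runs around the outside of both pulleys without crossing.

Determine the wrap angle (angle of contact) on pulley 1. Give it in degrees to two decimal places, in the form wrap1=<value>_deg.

open belt: β = asin((r2−r1)/C) = asin(-10/58) = -9.9282°
wrap1 = π − 2β = 199.8564°
wrap2 = π + 2β = 160.1436°

wrap1=199.86_deg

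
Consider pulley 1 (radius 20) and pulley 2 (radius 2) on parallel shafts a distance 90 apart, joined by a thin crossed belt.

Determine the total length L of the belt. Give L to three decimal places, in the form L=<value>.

crossed belt: β = asin((r1+r2)/C) = asin(22/90) = 14.1490°
wrap1 = wrap2 = π + 2β = 208.2980°
tangent length = C·cosβ = 87.2697
L = (r1+r2)·wrap + 2·C·cosβ = 22·3.6355 + 2·87.2697 = 254.5201

L=254.520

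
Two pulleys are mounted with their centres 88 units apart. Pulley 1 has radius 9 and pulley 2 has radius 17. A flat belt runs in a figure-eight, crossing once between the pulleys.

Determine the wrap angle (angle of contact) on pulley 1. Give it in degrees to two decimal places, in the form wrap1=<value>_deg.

wrap1=214.37_deg

crossed belt: β = asin((r1+r2)/C) = asin(26/88) = 17.1848°
wrap1 = wrap2 = π + 2β = 214.3696°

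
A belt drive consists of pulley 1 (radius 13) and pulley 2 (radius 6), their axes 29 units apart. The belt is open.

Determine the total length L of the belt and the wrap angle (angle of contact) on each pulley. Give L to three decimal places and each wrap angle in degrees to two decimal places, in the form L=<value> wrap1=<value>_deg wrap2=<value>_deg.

open belt: β = asin((r2−r1)/C) = asin(-7/29) = -13.9680°
wrap1 = π − 2β = 207.9359°
wrap2 = π + 2β = 152.0641°
tangent length = C·cosβ = 28.1425
L = r1·wrap1 + r2·wrap2 + 2·C·cosβ = 13·3.6292 + 6·2.6540 + 2·28.1425 = 119.3883

L=119.388 wrap1=207.94_deg wrap2=152.06_deg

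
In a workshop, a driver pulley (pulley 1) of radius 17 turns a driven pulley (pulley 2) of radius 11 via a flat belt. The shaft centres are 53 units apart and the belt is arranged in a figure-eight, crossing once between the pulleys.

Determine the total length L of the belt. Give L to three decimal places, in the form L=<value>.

L=209.134

crossed belt: β = asin((r1+r2)/C) = asin(28/53) = 31.8908°
wrap1 = wrap2 = π + 2β = 243.7816°
tangent length = C·cosβ = 45.0000
L = (r1+r2)·wrap + 2·C·cosβ = 28·4.2548 + 2·45.0000 = 209.1342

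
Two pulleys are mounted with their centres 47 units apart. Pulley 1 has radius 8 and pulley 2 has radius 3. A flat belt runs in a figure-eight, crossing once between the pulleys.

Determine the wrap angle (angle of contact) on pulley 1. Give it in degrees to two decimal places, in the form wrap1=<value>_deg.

crossed belt: β = asin((r1+r2)/C) = asin(11/47) = 13.5352°
wrap1 = wrap2 = π + 2β = 207.0704°

wrap1=207.07_deg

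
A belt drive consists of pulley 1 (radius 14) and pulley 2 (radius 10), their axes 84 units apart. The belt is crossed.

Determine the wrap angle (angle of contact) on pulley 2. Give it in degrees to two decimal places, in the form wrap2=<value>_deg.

wrap2=213.20_deg

crossed belt: β = asin((r1+r2)/C) = asin(24/84) = 16.6015°
wrap1 = wrap2 = π + 2β = 213.2031°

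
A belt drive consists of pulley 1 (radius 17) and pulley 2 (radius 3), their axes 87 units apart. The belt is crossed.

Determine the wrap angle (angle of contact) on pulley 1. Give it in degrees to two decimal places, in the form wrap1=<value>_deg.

wrap1=206.58_deg

crossed belt: β = asin((r1+r2)/C) = asin(20/87) = 13.2903°
wrap1 = wrap2 = π + 2β = 206.5806°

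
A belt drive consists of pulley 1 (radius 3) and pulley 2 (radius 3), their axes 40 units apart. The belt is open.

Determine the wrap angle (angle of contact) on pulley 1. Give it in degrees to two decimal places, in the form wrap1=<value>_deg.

wrap1=180.00_deg

open belt: β = asin((r2−r1)/C) = asin(0/40) = 0.0000°
wrap1 = π − 2β = 180.0000°
wrap2 = π + 2β = 180.0000°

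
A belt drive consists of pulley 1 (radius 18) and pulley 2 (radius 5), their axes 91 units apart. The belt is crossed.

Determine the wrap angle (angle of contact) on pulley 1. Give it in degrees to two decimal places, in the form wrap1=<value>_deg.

crossed belt: β = asin((r1+r2)/C) = asin(23/91) = 14.6401°
wrap1 = wrap2 = π + 2β = 209.2803°

wrap1=209.28_deg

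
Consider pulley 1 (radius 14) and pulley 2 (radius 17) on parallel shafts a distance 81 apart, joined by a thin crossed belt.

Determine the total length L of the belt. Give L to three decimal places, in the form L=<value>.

crossed belt: β = asin((r1+r2)/C) = asin(31/81) = 22.5020°
wrap1 = wrap2 = π + 2β = 225.0040°
tangent length = C·cosβ = 74.8331
L = (r1+r2)·wrap + 2·C·cosβ = 31·3.9271 + 2·74.8331 = 271.4052

L=271.405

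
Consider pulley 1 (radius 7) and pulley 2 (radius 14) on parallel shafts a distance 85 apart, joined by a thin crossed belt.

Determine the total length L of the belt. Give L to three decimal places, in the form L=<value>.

L=241.189

crossed belt: β = asin((r1+r2)/C) = asin(21/85) = 14.3035°
wrap1 = wrap2 = π + 2β = 208.6071°
tangent length = C·cosβ = 82.3650
L = (r1+r2)·wrap + 2·C·cosβ = 21·3.6409 + 2·82.3650 = 241.1886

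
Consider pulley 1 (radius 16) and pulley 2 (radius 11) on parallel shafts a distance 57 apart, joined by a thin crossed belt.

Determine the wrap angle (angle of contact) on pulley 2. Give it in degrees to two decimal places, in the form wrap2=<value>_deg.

crossed belt: β = asin((r1+r2)/C) = asin(27/57) = 28.2737°
wrap1 = wrap2 = π + 2β = 236.5474°

wrap2=236.55_deg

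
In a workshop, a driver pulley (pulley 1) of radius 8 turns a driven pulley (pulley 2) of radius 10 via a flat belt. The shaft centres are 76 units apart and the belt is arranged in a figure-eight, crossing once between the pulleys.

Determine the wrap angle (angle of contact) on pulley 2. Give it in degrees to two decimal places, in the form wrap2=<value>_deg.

crossed belt: β = asin((r1+r2)/C) = asin(18/76) = 13.7002°
wrap1 = wrap2 = π + 2β = 207.4005°

wrap2=207.40_deg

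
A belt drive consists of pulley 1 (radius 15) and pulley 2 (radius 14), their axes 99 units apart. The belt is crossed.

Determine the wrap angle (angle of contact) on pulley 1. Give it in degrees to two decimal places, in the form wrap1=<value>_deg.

crossed belt: β = asin((r1+r2)/C) = asin(29/99) = 17.0334°
wrap1 = wrap2 = π + 2β = 214.0668°

wrap1=214.07_deg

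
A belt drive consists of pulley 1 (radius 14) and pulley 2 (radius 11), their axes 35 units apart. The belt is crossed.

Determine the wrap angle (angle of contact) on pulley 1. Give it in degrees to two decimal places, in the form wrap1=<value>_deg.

crossed belt: β = asin((r1+r2)/C) = asin(25/35) = 45.5847°
wrap1 = wrap2 = π + 2β = 271.1694°

wrap1=271.17_deg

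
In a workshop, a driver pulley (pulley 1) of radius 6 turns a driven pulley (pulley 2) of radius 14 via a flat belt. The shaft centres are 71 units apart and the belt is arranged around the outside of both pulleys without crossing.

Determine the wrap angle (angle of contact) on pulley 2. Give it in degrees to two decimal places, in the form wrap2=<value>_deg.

wrap2=192.94_deg

open belt: β = asin((r2−r1)/C) = asin(8/71) = 6.4696°
wrap1 = π − 2β = 167.0608°
wrap2 = π + 2β = 192.9392°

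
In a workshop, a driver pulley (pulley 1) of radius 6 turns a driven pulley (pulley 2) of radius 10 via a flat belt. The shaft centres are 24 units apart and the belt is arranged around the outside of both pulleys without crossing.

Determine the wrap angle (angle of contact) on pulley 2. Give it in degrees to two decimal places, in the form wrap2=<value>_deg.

wrap2=199.19_deg

open belt: β = asin((r2−r1)/C) = asin(4/24) = 9.5941°
wrap1 = π − 2β = 160.8119°
wrap2 = π + 2β = 199.1881°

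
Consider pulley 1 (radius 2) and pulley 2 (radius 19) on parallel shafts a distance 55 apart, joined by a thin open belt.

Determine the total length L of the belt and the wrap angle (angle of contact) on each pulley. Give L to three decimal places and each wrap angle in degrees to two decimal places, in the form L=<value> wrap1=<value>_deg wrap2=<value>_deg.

L=181.271 wrap1=143.99_deg wrap2=216.01_deg

open belt: β = asin((r2−r1)/C) = asin(17/55) = 18.0045°
wrap1 = π − 2β = 143.9911°
wrap2 = π + 2β = 216.0089°
tangent length = C·cosβ = 52.3068
L = r1·wrap1 + r2·wrap2 + 2·C·cosβ = 2·2.5131 + 19·3.7701 + 2·52.3068 = 181.2711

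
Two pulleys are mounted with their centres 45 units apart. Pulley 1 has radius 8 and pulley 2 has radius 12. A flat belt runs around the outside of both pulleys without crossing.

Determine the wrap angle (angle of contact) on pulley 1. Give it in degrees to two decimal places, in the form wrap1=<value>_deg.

open belt: β = asin((r2−r1)/C) = asin(4/45) = 5.0997°
wrap1 = π − 2β = 169.8006°
wrap2 = π + 2β = 190.1994°

wrap1=169.80_deg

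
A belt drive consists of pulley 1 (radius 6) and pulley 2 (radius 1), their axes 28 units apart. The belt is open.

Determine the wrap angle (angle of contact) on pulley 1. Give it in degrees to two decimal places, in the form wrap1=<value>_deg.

wrap1=200.57_deg

open belt: β = asin((r2−r1)/C) = asin(-5/28) = -10.2866°
wrap1 = π − 2β = 200.5731°
wrap2 = π + 2β = 159.4269°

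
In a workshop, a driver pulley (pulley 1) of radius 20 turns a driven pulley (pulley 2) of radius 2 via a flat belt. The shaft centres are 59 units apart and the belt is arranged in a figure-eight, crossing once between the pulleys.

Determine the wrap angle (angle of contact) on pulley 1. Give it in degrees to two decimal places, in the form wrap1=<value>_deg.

crossed belt: β = asin((r1+r2)/C) = asin(22/59) = 21.8934°
wrap1 = wrap2 = π + 2β = 223.7869°

wrap1=223.79_deg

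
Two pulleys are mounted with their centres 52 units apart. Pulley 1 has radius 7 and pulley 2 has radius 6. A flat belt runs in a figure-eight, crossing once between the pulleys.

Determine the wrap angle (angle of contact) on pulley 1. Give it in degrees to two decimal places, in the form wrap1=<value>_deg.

wrap1=208.96_deg

crossed belt: β = asin((r1+r2)/C) = asin(13/52) = 14.4775°
wrap1 = wrap2 = π + 2β = 208.9550°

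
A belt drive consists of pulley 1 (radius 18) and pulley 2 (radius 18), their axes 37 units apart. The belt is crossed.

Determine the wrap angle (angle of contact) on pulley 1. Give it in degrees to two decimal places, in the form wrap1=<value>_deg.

crossed belt: β = asin((r1+r2)/C) = asin(36/37) = 76.6488°
wrap1 = wrap2 = π + 2β = 333.2976°

wrap1=333.30_deg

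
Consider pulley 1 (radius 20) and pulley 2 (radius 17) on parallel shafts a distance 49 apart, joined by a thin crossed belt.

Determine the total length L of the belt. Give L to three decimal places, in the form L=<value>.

L=243.818

crossed belt: β = asin((r1+r2)/C) = asin(37/49) = 49.0343°
wrap1 = wrap2 = π + 2β = 278.0686°
tangent length = C·cosβ = 32.1248
L = (r1+r2)·wrap + 2·C·cosβ = 37·4.8532 + 2·32.1248 = 243.8184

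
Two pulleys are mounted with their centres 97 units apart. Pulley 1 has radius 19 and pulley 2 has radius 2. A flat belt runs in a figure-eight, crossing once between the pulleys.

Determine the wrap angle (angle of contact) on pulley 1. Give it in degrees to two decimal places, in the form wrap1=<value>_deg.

crossed belt: β = asin((r1+r2)/C) = asin(21/97) = 12.5032°
wrap1 = wrap2 = π + 2β = 205.0065°

wrap1=205.01_deg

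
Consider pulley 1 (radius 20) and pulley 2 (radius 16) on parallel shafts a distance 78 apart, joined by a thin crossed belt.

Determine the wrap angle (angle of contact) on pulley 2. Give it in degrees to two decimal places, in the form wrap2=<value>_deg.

crossed belt: β = asin((r1+r2)/C) = asin(36/78) = 27.4864°
wrap1 = wrap2 = π + 2β = 234.9729°

wrap2=234.97_deg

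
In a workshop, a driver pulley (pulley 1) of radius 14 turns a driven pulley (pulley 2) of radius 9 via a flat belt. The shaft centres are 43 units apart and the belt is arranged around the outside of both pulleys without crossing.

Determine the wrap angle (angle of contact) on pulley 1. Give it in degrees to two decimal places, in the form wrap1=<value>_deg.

wrap1=193.35_deg

open belt: β = asin((r2−r1)/C) = asin(-5/43) = -6.6774°
wrap1 = π − 2β = 193.3548°
wrap2 = π + 2β = 166.6452°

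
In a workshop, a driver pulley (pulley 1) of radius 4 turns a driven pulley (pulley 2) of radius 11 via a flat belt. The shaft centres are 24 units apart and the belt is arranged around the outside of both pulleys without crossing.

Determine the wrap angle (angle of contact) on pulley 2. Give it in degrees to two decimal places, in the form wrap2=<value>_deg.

open belt: β = asin((r2−r1)/C) = asin(7/24) = 16.9578°
wrap1 = π − 2β = 146.0845°
wrap2 = π + 2β = 213.9155°

wrap2=213.92_deg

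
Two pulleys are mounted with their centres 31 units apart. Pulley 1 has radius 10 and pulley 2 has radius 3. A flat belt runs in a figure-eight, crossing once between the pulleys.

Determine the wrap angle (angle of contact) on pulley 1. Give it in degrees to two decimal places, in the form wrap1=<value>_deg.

crossed belt: β = asin((r1+r2)/C) = asin(13/31) = 24.7939°
wrap1 = wrap2 = π + 2β = 229.5877°

wrap1=229.59_deg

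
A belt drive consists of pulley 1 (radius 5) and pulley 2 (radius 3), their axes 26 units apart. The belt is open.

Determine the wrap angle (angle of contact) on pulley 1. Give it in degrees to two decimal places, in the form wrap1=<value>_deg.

open belt: β = asin((r2−r1)/C) = asin(-2/26) = -4.4117°
wrap1 = π − 2β = 188.8235°
wrap2 = π + 2β = 171.1765°

wrap1=188.82_deg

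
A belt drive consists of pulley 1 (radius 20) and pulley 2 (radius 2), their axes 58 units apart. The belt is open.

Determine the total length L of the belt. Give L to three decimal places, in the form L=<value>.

open belt: β = asin((r2−r1)/C) = asin(-18/58) = -18.0800°
wrap1 = π − 2β = 216.1600°
wrap2 = π + 2β = 143.8400°
tangent length = C·cosβ = 55.1362
L = r1·wrap1 + r2·wrap2 + 2·C·cosβ = 20·3.7727 + 2·2.5105 + 2·55.1362 = 190.7474

L=190.747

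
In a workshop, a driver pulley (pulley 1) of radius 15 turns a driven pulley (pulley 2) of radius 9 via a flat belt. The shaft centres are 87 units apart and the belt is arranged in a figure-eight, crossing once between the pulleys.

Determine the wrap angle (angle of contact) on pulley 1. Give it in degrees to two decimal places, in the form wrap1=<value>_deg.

crossed belt: β = asin((r1+r2)/C) = asin(24/87) = 16.0134°
wrap1 = wrap2 = π + 2β = 212.0268°

wrap1=212.03_deg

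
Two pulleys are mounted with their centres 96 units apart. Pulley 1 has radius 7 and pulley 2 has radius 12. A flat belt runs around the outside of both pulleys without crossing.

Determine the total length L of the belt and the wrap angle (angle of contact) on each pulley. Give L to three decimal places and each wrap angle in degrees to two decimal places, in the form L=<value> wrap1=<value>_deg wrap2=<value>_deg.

L=251.951 wrap1=174.03_deg wrap2=185.97_deg

open belt: β = asin((r2−r1)/C) = asin(5/96) = 2.9855°
wrap1 = π − 2β = 174.0290°
wrap2 = π + 2β = 185.9710°
tangent length = C·cosβ = 95.8697
L = r1·wrap1 + r2·wrap2 + 2·C·cosβ = 7·3.0374 + 12·3.2458 + 2·95.8697 = 251.9507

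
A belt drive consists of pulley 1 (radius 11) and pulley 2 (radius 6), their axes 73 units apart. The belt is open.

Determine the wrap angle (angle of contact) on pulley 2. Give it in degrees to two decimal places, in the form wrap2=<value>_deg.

wrap2=172.15_deg

open belt: β = asin((r2−r1)/C) = asin(-5/73) = -3.9274°
wrap1 = π − 2β = 187.8549°
wrap2 = π + 2β = 172.1451°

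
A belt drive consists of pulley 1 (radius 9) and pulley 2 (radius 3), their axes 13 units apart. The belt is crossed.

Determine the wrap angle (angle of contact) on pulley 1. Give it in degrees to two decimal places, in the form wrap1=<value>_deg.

crossed belt: β = asin((r1+r2)/C) = asin(12/13) = 67.3801°
wrap1 = wrap2 = π + 2β = 314.7603°

wrap1=314.76_deg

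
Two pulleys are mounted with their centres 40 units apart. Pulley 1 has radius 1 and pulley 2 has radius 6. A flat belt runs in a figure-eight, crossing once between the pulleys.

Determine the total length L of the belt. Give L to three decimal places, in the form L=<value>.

L=103.219

crossed belt: β = asin((r1+r2)/C) = asin(7/40) = 10.0787°
wrap1 = wrap2 = π + 2β = 200.1573°
tangent length = C·cosβ = 39.3827
L = (r1+r2)·wrap + 2·C·cosβ = 7·3.4934 + 2·39.3827 = 103.2193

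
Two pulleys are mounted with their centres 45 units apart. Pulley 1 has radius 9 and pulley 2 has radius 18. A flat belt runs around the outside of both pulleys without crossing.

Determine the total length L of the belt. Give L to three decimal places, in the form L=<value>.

open belt: β = asin((r2−r1)/C) = asin(9/45) = 11.5370°
wrap1 = π − 2β = 156.9261°
wrap2 = π + 2β = 203.0739°
tangent length = C·cosβ = 44.0908
L = r1·wrap1 + r2·wrap2 + 2·C·cosβ = 9·2.7389 + 18·3.5443 + 2·44.0908 = 176.6291

L=176.629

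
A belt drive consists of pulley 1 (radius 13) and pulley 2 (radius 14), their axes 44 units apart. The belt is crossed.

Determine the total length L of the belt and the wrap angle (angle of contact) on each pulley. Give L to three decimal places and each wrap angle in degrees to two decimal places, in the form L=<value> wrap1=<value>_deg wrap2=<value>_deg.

crossed belt: β = asin((r1+r2)/C) = asin(27/44) = 37.8529°
wrap1 = wrap2 = π + 2β = 255.7058°
tangent length = C·cosβ = 34.7419
L = (r1+r2)·wrap + 2·C·cosβ = 27·4.4629 + 2·34.7419 = 189.9823

L=189.982 wrap1=255.71_deg wrap2=255.71_deg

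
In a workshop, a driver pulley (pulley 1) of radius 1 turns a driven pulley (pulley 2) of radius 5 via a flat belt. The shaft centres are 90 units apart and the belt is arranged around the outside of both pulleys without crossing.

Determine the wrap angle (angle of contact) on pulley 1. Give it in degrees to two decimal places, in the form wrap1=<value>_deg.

wrap1=174.91_deg

open belt: β = asin((r2−r1)/C) = asin(4/90) = 2.5473°
wrap1 = π − 2β = 174.9054°
wrap2 = π + 2β = 185.0946°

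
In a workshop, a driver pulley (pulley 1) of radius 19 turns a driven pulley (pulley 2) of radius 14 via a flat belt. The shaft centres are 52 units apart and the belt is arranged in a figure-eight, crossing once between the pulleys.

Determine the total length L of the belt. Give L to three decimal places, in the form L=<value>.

crossed belt: β = asin((r1+r2)/C) = asin(33/52) = 39.3915°
wrap1 = wrap2 = π + 2β = 258.7829°
tangent length = C·cosβ = 40.1871
L = (r1+r2)·wrap + 2·C·cosβ = 33·4.5166 + 2·40.1871 = 229.4224

L=229.422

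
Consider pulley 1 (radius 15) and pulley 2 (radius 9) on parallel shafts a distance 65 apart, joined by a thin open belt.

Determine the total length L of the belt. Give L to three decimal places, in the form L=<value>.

L=205.952

open belt: β = asin((r2−r1)/C) = asin(-6/65) = -5.2964°
wrap1 = π − 2β = 190.5928°
wrap2 = π + 2β = 169.4072°
tangent length = C·cosβ = 64.7225
L = r1·wrap1 + r2·wrap2 + 2·C·cosβ = 15·3.3265 + 9·2.9567 + 2·64.7225 = 205.9525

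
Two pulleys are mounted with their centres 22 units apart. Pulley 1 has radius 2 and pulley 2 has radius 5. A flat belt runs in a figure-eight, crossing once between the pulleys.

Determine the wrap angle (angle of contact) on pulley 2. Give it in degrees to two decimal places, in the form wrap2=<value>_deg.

wrap2=217.11_deg

crossed belt: β = asin((r1+r2)/C) = asin(7/22) = 18.5530°
wrap1 = wrap2 = π + 2β = 217.1060°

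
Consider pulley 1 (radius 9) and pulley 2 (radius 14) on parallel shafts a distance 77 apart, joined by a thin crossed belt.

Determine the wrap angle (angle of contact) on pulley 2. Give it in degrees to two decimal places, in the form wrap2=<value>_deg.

wrap2=214.76_deg

crossed belt: β = asin((r1+r2)/C) = asin(23/77) = 17.3796°
wrap1 = wrap2 = π + 2β = 214.7592°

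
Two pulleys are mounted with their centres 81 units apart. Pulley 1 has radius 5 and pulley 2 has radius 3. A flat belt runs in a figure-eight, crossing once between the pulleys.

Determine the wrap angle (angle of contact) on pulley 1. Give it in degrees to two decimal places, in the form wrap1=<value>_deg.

wrap1=191.34_deg

crossed belt: β = asin((r1+r2)/C) = asin(8/81) = 5.6681°
wrap1 = wrap2 = π + 2β = 191.3362°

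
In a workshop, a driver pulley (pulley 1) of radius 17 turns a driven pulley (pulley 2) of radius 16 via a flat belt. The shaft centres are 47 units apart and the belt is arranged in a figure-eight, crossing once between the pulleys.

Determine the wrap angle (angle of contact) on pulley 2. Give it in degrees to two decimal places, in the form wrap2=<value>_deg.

wrap2=269.20_deg

crossed belt: β = asin((r1+r2)/C) = asin(33/47) = 44.5980°
wrap1 = wrap2 = π + 2β = 269.1959°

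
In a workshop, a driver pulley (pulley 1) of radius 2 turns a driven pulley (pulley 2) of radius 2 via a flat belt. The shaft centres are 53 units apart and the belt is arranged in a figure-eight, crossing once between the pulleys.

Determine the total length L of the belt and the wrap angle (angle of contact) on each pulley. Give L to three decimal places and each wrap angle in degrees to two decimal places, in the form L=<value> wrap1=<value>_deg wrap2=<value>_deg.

L=118.868 wrap1=188.66_deg wrap2=188.66_deg

crossed belt: β = asin((r1+r2)/C) = asin(4/53) = 4.3283°
wrap1 = wrap2 = π + 2β = 188.6567°
tangent length = C·cosβ = 52.8488
L = (r1+r2)·wrap + 2·C·cosβ = 4·3.2927 + 2·52.8488 = 118.8684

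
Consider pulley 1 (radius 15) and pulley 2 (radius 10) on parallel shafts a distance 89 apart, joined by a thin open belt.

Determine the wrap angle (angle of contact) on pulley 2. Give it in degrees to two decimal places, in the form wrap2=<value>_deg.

wrap2=173.56_deg

open belt: β = asin((r2−r1)/C) = asin(-5/89) = -3.2206°
wrap1 = π − 2β = 186.4411°
wrap2 = π + 2β = 173.5589°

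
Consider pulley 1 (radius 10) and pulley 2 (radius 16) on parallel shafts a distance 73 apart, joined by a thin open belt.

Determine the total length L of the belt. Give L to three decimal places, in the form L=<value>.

open belt: β = asin((r2−r1)/C) = asin(6/73) = 4.7146°
wrap1 = π − 2β = 170.5709°
wrap2 = π + 2β = 189.4291°
tangent length = C·cosβ = 72.7530
L = r1·wrap1 + r2·wrap2 + 2·C·cosβ = 10·2.9770 + 16·3.3062 + 2·72.7530 = 228.1748

L=228.175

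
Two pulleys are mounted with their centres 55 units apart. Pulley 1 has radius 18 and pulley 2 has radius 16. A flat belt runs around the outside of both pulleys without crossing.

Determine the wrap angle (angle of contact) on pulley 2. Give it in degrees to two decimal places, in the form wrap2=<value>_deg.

wrap2=175.83_deg

open belt: β = asin((r2−r1)/C) = asin(-2/55) = -2.0839°
wrap1 = π − 2β = 184.1679°
wrap2 = π + 2β = 175.8321°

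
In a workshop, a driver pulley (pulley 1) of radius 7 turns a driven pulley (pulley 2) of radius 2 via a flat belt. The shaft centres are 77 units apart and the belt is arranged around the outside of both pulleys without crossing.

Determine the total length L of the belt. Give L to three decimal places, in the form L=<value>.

open belt: β = asin((r2−r1)/C) = asin(-5/77) = -3.7231°
wrap1 = π − 2β = 187.4462°
wrap2 = π + 2β = 172.5538°
tangent length = C·cosβ = 76.8375
L = r1·wrap1 + r2·wrap2 + 2·C·cosβ = 7·3.2716 + 2·3.0116 + 2·76.8375 = 182.5991

L=182.599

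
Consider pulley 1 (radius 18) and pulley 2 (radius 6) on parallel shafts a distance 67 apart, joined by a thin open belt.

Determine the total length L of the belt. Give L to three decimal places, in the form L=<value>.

open belt: β = asin((r2−r1)/C) = asin(-12/67) = -10.3176°
wrap1 = π − 2β = 200.6352°
wrap2 = π + 2β = 159.3648°
tangent length = C·cosβ = 65.9166
L = r1·wrap1 + r2·wrap2 + 2·C·cosβ = 18·3.5017 + 6·2.7814 + 2·65.9166 = 211.5533

L=211.553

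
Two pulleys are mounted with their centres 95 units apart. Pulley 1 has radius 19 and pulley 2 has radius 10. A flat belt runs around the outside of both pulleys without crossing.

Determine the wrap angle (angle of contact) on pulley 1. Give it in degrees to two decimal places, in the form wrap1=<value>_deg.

open belt: β = asin((r2−r1)/C) = asin(-9/95) = -5.4362°
wrap1 = π − 2β = 190.8723°
wrap2 = π + 2β = 169.1277°

wrap1=190.87_deg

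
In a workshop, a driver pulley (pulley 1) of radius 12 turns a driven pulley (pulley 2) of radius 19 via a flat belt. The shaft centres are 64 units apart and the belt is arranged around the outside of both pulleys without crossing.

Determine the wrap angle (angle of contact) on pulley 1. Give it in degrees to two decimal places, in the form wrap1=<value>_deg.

wrap1=167.44_deg

open belt: β = asin((r2−r1)/C) = asin(7/64) = 6.2793°
wrap1 = π − 2β = 167.4414°
wrap2 = π + 2β = 192.5586°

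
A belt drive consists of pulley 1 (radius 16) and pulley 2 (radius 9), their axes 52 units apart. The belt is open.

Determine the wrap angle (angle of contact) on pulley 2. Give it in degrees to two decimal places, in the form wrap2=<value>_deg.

open belt: β = asin((r2−r1)/C) = asin(-7/52) = -7.7364°
wrap1 = π − 2β = 195.4728°
wrap2 = π + 2β = 164.5272°

wrap2=164.53_deg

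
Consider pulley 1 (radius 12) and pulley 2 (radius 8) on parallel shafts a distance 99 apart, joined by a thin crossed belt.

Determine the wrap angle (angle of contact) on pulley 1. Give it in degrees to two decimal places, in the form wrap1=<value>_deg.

wrap1=203.31_deg

crossed belt: β = asin((r1+r2)/C) = asin(20/99) = 11.6551°
wrap1 = wrap2 = π + 2β = 203.3102°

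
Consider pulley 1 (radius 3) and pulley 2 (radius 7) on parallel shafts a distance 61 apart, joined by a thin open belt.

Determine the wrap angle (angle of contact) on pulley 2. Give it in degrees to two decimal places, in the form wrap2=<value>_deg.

open belt: β = asin((r2−r1)/C) = asin(4/61) = 3.7598°
wrap1 = π − 2β = 172.4804°
wrap2 = π + 2β = 187.5196°

wrap2=187.52_deg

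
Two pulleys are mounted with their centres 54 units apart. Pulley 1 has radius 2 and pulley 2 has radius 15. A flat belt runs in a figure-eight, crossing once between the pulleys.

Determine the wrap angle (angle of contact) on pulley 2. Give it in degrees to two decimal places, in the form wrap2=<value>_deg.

crossed belt: β = asin((r1+r2)/C) = asin(17/54) = 18.3496°
wrap1 = wrap2 = π + 2β = 216.6993°

wrap2=216.70_deg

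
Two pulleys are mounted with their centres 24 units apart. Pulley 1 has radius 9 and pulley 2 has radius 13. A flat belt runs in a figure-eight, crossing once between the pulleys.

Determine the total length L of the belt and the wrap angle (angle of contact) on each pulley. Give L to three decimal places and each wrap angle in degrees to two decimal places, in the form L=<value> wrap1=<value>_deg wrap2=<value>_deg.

L=139.323 wrap1=312.89_deg wrap2=312.89_deg

crossed belt: β = asin((r1+r2)/C) = asin(22/24) = 66.4435°
wrap1 = wrap2 = π + 2β = 312.8871°
tangent length = C·cosβ = 9.5917
L = (r1+r2)·wrap + 2·C·cosβ = 22·5.4609 + 2·9.5917 = 139.3233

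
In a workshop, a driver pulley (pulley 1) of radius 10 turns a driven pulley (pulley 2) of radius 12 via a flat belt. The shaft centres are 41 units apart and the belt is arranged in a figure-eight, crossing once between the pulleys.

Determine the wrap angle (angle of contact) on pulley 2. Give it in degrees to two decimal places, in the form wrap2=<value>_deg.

wrap2=244.90_deg

crossed belt: β = asin((r1+r2)/C) = asin(22/41) = 32.4515°
wrap1 = wrap2 = π + 2β = 244.9030°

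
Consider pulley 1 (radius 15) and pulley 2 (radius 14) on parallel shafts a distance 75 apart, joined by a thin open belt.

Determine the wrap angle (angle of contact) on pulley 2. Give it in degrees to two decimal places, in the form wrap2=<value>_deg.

open belt: β = asin((r2−r1)/C) = asin(-1/75) = -0.7640°
wrap1 = π − 2β = 181.5279°
wrap2 = π + 2β = 178.4721°

wrap2=178.47_deg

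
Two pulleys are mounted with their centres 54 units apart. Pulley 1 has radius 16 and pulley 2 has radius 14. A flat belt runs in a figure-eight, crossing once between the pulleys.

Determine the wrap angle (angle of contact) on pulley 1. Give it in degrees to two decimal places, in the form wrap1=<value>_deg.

crossed belt: β = asin((r1+r2)/C) = asin(30/54) = 33.7490°
wrap1 = wrap2 = π + 2β = 247.4980°

wrap1=247.50_deg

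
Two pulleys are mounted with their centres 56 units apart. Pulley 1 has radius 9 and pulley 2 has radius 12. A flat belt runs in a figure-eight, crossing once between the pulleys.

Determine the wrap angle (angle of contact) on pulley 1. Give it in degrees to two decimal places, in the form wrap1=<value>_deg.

wrap1=224.05_deg

crossed belt: β = asin((r1+r2)/C) = asin(21/56) = 22.0243°
wrap1 = wrap2 = π + 2β = 224.0486°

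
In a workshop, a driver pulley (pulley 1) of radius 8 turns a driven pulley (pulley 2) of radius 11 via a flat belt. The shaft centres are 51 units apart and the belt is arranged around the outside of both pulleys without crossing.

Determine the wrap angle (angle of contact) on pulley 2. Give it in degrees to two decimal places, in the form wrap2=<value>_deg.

open belt: β = asin((r2−r1)/C) = asin(3/51) = 3.3723°
wrap1 = π − 2β = 173.2554°
wrap2 = π + 2β = 186.7446°

wrap2=186.74_deg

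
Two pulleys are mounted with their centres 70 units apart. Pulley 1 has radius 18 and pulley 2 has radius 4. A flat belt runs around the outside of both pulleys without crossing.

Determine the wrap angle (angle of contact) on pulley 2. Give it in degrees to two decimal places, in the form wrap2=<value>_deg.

open belt: β = asin((r2−r1)/C) = asin(-14/70) = -11.5370°
wrap1 = π − 2β = 203.0739°
wrap2 = π + 2β = 156.9261°

wrap2=156.93_deg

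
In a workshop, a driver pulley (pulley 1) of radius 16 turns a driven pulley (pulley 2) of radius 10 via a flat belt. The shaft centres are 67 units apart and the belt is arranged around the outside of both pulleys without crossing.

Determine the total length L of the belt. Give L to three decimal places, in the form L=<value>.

L=216.219

open belt: β = asin((r2−r1)/C) = asin(-6/67) = -5.1378°
wrap1 = π − 2β = 190.2757°
wrap2 = π + 2β = 169.7243°
tangent length = C·cosβ = 66.7308
L = r1·wrap1 + r2·wrap2 + 2·C·cosβ = 16·3.3209 + 10·2.9622 + 2·66.7308 = 216.2191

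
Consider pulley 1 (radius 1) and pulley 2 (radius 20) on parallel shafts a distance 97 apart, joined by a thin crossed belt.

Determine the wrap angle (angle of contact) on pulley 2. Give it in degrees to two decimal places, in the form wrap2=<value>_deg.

wrap2=205.01_deg

crossed belt: β = asin((r1+r2)/C) = asin(21/97) = 12.5032°
wrap1 = wrap2 = π + 2β = 205.0065°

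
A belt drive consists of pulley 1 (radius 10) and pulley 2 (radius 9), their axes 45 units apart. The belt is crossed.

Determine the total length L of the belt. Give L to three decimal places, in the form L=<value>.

crossed belt: β = asin((r1+r2)/C) = asin(19/45) = 24.9750°
wrap1 = wrap2 = π + 2β = 229.9499°
tangent length = C·cosβ = 40.7922
L = (r1+r2)·wrap + 2·C·cosβ = 19·4.0134 + 2·40.7922 = 157.8386

L=157.839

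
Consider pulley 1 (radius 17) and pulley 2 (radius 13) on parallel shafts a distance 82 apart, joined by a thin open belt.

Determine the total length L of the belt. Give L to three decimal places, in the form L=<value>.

L=258.443

open belt: β = asin((r2−r1)/C) = asin(-4/82) = -2.7960°
wrap1 = π − 2β = 185.5921°
wrap2 = π + 2β = 174.4079°
tangent length = C·cosβ = 81.9024
L = r1·wrap1 + r2·wrap2 + 2·C·cosβ = 17·3.2392 + 13·3.0440 + 2·81.9024 = 258.4429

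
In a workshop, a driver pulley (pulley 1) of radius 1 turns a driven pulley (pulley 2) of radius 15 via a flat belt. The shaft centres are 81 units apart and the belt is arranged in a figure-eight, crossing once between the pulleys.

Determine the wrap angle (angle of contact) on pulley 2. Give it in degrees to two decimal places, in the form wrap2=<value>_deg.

wrap2=202.79_deg

crossed belt: β = asin((r1+r2)/C) = asin(16/81) = 11.3926°
wrap1 = wrap2 = π + 2β = 202.7852°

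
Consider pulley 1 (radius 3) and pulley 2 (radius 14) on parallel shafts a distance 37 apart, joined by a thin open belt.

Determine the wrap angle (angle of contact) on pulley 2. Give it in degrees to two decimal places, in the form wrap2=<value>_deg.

wrap2=214.59_deg

open belt: β = asin((r2−r1)/C) = asin(11/37) = 17.2953°
wrap1 = π − 2β = 145.4093°
wrap2 = π + 2β = 214.5907°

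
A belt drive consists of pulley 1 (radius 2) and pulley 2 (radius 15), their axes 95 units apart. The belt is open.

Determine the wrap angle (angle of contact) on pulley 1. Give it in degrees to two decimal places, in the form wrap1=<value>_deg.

wrap1=164.27_deg

open belt: β = asin((r2−r1)/C) = asin(13/95) = 7.8652°
wrap1 = π − 2β = 164.2697°
wrap2 = π + 2β = 195.7303°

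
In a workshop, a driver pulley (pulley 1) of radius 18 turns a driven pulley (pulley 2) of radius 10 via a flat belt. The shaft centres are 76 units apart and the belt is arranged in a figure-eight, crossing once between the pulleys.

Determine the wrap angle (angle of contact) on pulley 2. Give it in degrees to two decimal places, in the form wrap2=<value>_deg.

wrap2=223.24_deg

crossed belt: β = asin((r1+r2)/C) = asin(28/76) = 21.6183°
wrap1 = wrap2 = π + 2β = 223.2365°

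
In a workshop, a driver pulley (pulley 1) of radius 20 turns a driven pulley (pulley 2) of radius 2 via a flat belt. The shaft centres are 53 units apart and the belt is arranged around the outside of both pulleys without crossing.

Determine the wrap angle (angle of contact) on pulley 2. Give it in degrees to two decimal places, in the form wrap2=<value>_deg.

open belt: β = asin((r2−r1)/C) = asin(-18/53) = -19.8539°
wrap1 = π − 2β = 219.7078°
wrap2 = π + 2β = 140.2922°

wrap2=140.29_deg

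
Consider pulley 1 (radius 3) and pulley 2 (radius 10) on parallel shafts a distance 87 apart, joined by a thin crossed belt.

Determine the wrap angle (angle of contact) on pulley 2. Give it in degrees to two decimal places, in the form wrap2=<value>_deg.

crossed belt: β = asin((r1+r2)/C) = asin(13/87) = 8.5936°
wrap1 = wrap2 = π + 2β = 197.1872°

wrap2=197.19_deg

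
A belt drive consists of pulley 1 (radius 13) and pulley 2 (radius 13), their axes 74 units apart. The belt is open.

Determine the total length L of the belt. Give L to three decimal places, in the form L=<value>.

open belt: β = asin((r2−r1)/C) = asin(0/74) = 0.0000°
wrap1 = π − 2β = 180.0000°
wrap2 = π + 2β = 180.0000°
tangent length = C·cosβ = 74.0000
L = r1·wrap1 + r2·wrap2 + 2·C·cosβ = 13·3.1416 + 13·3.1416 + 2·74.0000 = 229.6814

L=229.681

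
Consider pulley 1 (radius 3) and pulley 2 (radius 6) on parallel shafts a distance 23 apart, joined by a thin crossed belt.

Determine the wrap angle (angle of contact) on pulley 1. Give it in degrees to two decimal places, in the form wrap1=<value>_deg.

crossed belt: β = asin((r1+r2)/C) = asin(9/23) = 23.0357°
wrap1 = wrap2 = π + 2β = 226.0714°

wrap1=226.07_deg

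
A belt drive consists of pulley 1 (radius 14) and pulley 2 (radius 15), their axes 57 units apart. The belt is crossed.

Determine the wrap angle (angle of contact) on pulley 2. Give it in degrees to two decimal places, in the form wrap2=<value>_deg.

wrap2=241.16_deg

crossed belt: β = asin((r1+r2)/C) = asin(29/57) = 30.5821°
wrap1 = wrap2 = π + 2β = 241.1641°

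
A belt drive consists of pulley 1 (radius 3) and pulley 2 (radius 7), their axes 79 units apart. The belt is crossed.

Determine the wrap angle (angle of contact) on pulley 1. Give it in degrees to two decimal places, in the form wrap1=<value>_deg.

crossed belt: β = asin((r1+r2)/C) = asin(10/79) = 7.2721°
wrap1 = wrap2 = π + 2β = 194.5443°

wrap1=194.54_deg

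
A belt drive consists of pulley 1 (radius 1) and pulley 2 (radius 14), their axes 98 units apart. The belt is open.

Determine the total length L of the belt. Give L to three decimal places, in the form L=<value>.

L=244.851

open belt: β = asin((r2−r1)/C) = asin(13/98) = 7.6229°
wrap1 = π − 2β = 164.7541°
wrap2 = π + 2β = 195.2459°
tangent length = C·cosβ = 97.1339
L = r1·wrap1 + r2·wrap2 + 2·C·cosβ = 1·2.8755 + 14·3.4077 + 2·97.1339 = 244.8509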